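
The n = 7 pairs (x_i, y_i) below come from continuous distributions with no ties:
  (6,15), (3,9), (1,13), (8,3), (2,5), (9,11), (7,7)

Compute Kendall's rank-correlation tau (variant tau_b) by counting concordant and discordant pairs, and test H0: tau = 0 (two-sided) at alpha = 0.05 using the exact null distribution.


Step 1: Enumerate the 21 unordered pairs (i,j) with i<j and classify each by sign(x_j-x_i) * sign(y_j-y_i).
  (1,2):dx=-3,dy=-6->C; (1,3):dx=-5,dy=-2->C; (1,4):dx=+2,dy=-12->D; (1,5):dx=-4,dy=-10->C
  (1,6):dx=+3,dy=-4->D; (1,7):dx=+1,dy=-8->D; (2,3):dx=-2,dy=+4->D; (2,4):dx=+5,dy=-6->D
  (2,5):dx=-1,dy=-4->C; (2,6):dx=+6,dy=+2->C; (2,7):dx=+4,dy=-2->D; (3,4):dx=+7,dy=-10->D
  (3,5):dx=+1,dy=-8->D; (3,6):dx=+8,dy=-2->D; (3,7):dx=+6,dy=-6->D; (4,5):dx=-6,dy=+2->D
  (4,6):dx=+1,dy=+8->C; (4,7):dx=-1,dy=+4->D; (5,6):dx=+7,dy=+6->C; (5,7):dx=+5,dy=+2->C
  (6,7):dx=-2,dy=-4->C
Step 2: C = 9, D = 12, total pairs = 21.
Step 3: tau = (C - D)/(n(n-1)/2) = (9 - 12)/21 = -0.142857.
Step 4: Exact two-sided p-value (enumerate n! = 5040 permutations of y under H0): p = 0.772619.
Step 5: alpha = 0.05. fail to reject H0.

tau_b = -0.1429 (C=9, D=12), p = 0.772619, fail to reject H0.


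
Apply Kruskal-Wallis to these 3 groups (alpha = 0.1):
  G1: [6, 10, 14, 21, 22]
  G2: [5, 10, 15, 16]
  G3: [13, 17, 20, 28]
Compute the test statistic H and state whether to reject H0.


Step 1: Combine all N = 13 observations and assign midranks.
sorted (value, group, rank): (5,G2,1), (6,G1,2), (10,G1,3.5), (10,G2,3.5), (13,G3,5), (14,G1,6), (15,G2,7), (16,G2,8), (17,G3,9), (20,G3,10), (21,G1,11), (22,G1,12), (28,G3,13)
Step 2: Sum ranks within each group.
R_1 = 34.5 (n_1 = 5)
R_2 = 19.5 (n_2 = 4)
R_3 = 37 (n_3 = 4)
Step 3: H = 12/(N(N+1)) * sum(R_i^2/n_i) - 3(N+1)
     = 12/(13*14) * (34.5^2/5 + 19.5^2/4 + 37^2/4) - 3*14
     = 0.065934 * 675.362 - 42
     = 2.529396.
Step 4: Ties present; correction factor C = 1 - 6/(13^3 - 13) = 0.997253. Corrected H = 2.529396 / 0.997253 = 2.536364.
Step 5: Under H0, H ~ chi^2(2); p-value = 0.281343.
Step 6: alpha = 0.1. fail to reject H0.

H = 2.5364, df = 2, p = 0.281343, fail to reject H0.


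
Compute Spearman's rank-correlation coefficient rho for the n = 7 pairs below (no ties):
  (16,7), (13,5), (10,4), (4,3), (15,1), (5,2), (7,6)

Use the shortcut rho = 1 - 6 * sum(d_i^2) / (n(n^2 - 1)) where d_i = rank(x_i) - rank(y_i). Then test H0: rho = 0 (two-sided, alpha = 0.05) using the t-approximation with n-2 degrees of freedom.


Step 1: Rank x and y separately (midranks; no ties here).
rank(x): 16->7, 13->5, 10->4, 4->1, 15->6, 5->2, 7->3
rank(y): 7->7, 5->5, 4->4, 3->3, 1->1, 2->2, 6->6
Step 2: d_i = R_x(i) - R_y(i); compute d_i^2.
  (7-7)^2=0, (5-5)^2=0, (4-4)^2=0, (1-3)^2=4, (6-1)^2=25, (2-2)^2=0, (3-6)^2=9
sum(d^2) = 38.
Step 3: rho = 1 - 6*38 / (7*(7^2 - 1)) = 1 - 228/336 = 0.321429.
Step 4: Under H0, t = rho * sqrt((n-2)/(1-rho^2)) = 0.7590 ~ t(5).
Step 5: Two-sided p-value from the t-distribution with 5 df = 0.482072.
Step 6: alpha = 0.05. fail to reject H0.

rho = 0.3214, p = 0.482072, fail to reject H0 at alpha = 0.05.


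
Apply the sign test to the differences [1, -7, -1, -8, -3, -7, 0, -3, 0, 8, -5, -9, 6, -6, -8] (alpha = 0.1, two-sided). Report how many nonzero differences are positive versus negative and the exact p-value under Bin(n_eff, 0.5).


Step 1: Discard zero differences. Original n = 15; n_eff = number of nonzero differences = 13.
Nonzero differences (with sign): +1, -7, -1, -8, -3, -7, -3, +8, -5, -9, +6, -6, -8
Step 2: Count signs: positive = 3, negative = 10.
Step 3: Under H0: P(positive) = 0.5, so the number of positives S ~ Bin(13, 0.5).
Step 4: Two-sided exact p-value = sum of Bin(13,0.5) probabilities at or below the observed probability = 0.092285.
Step 5: alpha = 0.1. reject H0.

n_eff = 13, pos = 3, neg = 10, p = 0.092285, reject H0.


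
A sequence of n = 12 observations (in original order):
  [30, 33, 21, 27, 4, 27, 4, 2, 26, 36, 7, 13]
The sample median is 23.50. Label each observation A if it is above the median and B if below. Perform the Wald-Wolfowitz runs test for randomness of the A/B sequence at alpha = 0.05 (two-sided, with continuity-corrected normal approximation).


Step 1: Compute median = 23.50; label A = above, B = below.
Labels in order: AABABABBAABB  (n_A = 6, n_B = 6)
Step 2: Count runs R = 8.
Step 3: Under H0 (random ordering), E[R] = 2*n_A*n_B/(n_A+n_B) + 1 = 2*6*6/12 + 1 = 7.0000.
        Var[R] = 2*n_A*n_B*(2*n_A*n_B - n_A - n_B) / ((n_A+n_B)^2 * (n_A+n_B-1)) = 4320/1584 = 2.7273.
        SD[R] = 1.6514.
Step 4: Continuity-corrected z = (R - 0.5 - E[R]) / SD[R] = (8 - 0.5 - 7.0000) / 1.6514 = 0.3028.
Step 5: Two-sided p-value via normal approximation = 2*(1 - Phi(|z|)) = 0.762069.
Step 6: alpha = 0.05. fail to reject H0.

R = 8, z = 0.3028, p = 0.762069, fail to reject H0.


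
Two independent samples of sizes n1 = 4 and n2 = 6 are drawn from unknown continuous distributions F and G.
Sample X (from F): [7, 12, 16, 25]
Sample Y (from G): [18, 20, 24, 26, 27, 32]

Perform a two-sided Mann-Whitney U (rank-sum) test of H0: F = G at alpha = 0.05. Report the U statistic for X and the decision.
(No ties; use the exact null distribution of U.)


Step 1: Combine and sort all 10 observations; assign midranks.
sorted (value, group): (7,X), (12,X), (16,X), (18,Y), (20,Y), (24,Y), (25,X), (26,Y), (27,Y), (32,Y)
ranks: 7->1, 12->2, 16->3, 18->4, 20->5, 24->6, 25->7, 26->8, 27->9, 32->10
Step 2: Rank sum for X: R1 = 1 + 2 + 3 + 7 = 13.
Step 3: U_X = R1 - n1(n1+1)/2 = 13 - 4*5/2 = 13 - 10 = 3.
       U_Y = n1*n2 - U_X = 24 - 3 = 21.
Step 4: No ties, so the exact null distribution of U (based on enumerating the C(10,4) = 210 equally likely rank assignments) gives the two-sided p-value.
Step 5: p-value = 0.066667; compare to alpha = 0.05. fail to reject H0.

U_X = 3, p = 0.066667, fail to reject H0 at alpha = 0.05.


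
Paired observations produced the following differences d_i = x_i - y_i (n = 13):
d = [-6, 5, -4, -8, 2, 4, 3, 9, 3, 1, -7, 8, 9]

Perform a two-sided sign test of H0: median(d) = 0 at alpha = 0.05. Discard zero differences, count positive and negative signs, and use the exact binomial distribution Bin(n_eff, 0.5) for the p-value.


Step 1: Discard zero differences. Original n = 13; n_eff = number of nonzero differences = 13.
Nonzero differences (with sign): -6, +5, -4, -8, +2, +4, +3, +9, +3, +1, -7, +8, +9
Step 2: Count signs: positive = 9, negative = 4.
Step 3: Under H0: P(positive) = 0.5, so the number of positives S ~ Bin(13, 0.5).
Step 4: Two-sided exact p-value = sum of Bin(13,0.5) probabilities at or below the observed probability = 0.266846.
Step 5: alpha = 0.05. fail to reject H0.

n_eff = 13, pos = 9, neg = 4, p = 0.266846, fail to reject H0.


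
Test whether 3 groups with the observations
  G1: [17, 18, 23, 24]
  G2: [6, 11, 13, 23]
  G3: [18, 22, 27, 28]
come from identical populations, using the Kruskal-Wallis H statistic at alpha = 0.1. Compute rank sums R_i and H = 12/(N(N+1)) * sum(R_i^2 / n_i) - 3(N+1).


Step 1: Combine all N = 12 observations and assign midranks.
sorted (value, group, rank): (6,G2,1), (11,G2,2), (13,G2,3), (17,G1,4), (18,G1,5.5), (18,G3,5.5), (22,G3,7), (23,G1,8.5), (23,G2,8.5), (24,G1,10), (27,G3,11), (28,G3,12)
Step 2: Sum ranks within each group.
R_1 = 28 (n_1 = 4)
R_2 = 14.5 (n_2 = 4)
R_3 = 35.5 (n_3 = 4)
Step 3: H = 12/(N(N+1)) * sum(R_i^2/n_i) - 3(N+1)
     = 12/(12*13) * (28^2/4 + 14.5^2/4 + 35.5^2/4) - 3*13
     = 0.076923 * 563.625 - 39
     = 4.355769.
Step 4: Ties present; correction factor C = 1 - 12/(12^3 - 12) = 0.993007. Corrected H = 4.355769 / 0.993007 = 4.386444.
Step 5: Under H0, H ~ chi^2(2); p-value = 0.111557.
Step 6: alpha = 0.1. fail to reject H0.

H = 4.3864, df = 2, p = 0.111557, fail to reject H0.


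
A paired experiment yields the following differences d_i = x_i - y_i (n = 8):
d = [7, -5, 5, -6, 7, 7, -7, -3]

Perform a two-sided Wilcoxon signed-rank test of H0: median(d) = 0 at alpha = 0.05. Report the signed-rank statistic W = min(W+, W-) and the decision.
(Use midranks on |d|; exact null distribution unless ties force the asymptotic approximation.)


Step 1: Drop any zero differences (none here) and take |d_i|.
|d| = [7, 5, 5, 6, 7, 7, 7, 3]
Step 2: Midrank |d_i| (ties get averaged ranks).
ranks: |7|->6.5, |5|->2.5, |5|->2.5, |6|->4, |7|->6.5, |7|->6.5, |7|->6.5, |3|->1
Step 3: Attach original signs; sum ranks with positive sign and with negative sign.
W+ = 6.5 + 2.5 + 6.5 + 6.5 = 22
W- = 2.5 + 4 + 6.5 + 1 = 14
(Check: W+ + W- = 36 should equal n(n+1)/2 = 36.)
Step 4: Test statistic W = min(W+, W-) = 14.
Step 5: Ties in |d|, so use the tie-corrected normal approximation.
        E[W] = n(n+1)/4 = 8*9/4 = 18.
        Tie groups: |d|=5 (t=2), |d|=7 (t=4); sum(t^3 - t) = 66.
        Var[W] = n(n+1)(2n+1)/24 - sum(t^3-t)/48 = 1224/24 - 66/48 = 49.625.
        z = (W - E[W]) / sqrt(Var[W]) = (14 - 18) / 7.0445 = -0.5678.
        Two-sided p = 2*Phi(z) = 0.570158.
Step 6: alpha = 0.05. fail to reject H0.

W+ = 22, W- = 14, W = min = 14, p = 0.570158, fail to reject H0.


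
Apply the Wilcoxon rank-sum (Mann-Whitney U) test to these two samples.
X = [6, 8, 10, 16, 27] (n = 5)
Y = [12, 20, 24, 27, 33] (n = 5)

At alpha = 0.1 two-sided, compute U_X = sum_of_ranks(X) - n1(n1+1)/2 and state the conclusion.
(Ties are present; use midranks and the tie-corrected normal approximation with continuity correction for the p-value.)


Step 1: Combine and sort all 10 observations; assign midranks.
sorted (value, group): (6,X), (8,X), (10,X), (12,Y), (16,X), (20,Y), (24,Y), (27,X), (27,Y), (33,Y)
ranks: 6->1, 8->2, 10->3, 12->4, 16->5, 20->6, 24->7, 27->8.5, 27->8.5, 33->10
Step 2: Rank sum for X: R1 = 1 + 2 + 3 + 5 + 8.5 = 19.5.
Step 3: U_X = R1 - n1(n1+1)/2 = 19.5 - 5*6/2 = 19.5 - 15 = 4.5.
       U_Y = n1*n2 - U_X = 25 - 4.5 = 20.5.
Step 4: Ties are present, so use the tie-corrected normal approximation (with continuity correction) for the p-value.
Step 5: p-value = 0.116074; compare to alpha = 0.1. fail to reject H0.

U_X = 4.5, p = 0.116074, fail to reject H0 at alpha = 0.1.


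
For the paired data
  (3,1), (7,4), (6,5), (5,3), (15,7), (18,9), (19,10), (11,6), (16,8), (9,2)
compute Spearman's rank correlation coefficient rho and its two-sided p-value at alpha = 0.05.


Step 1: Rank x and y separately (midranks; no ties here).
rank(x): 3->1, 7->4, 6->3, 5->2, 15->7, 18->9, 19->10, 11->6, 16->8, 9->5
rank(y): 1->1, 4->4, 5->5, 3->3, 7->7, 9->9, 10->10, 6->6, 8->8, 2->2
Step 2: d_i = R_x(i) - R_y(i); compute d_i^2.
  (1-1)^2=0, (4-4)^2=0, (3-5)^2=4, (2-3)^2=1, (7-7)^2=0, (9-9)^2=0, (10-10)^2=0, (6-6)^2=0, (8-8)^2=0, (5-2)^2=9
sum(d^2) = 14.
Step 3: rho = 1 - 6*14 / (10*(10^2 - 1)) = 1 - 84/990 = 0.915152.
Step 4: Under H0, t = rho * sqrt((n-2)/(1-rho^2)) = 6.4212 ~ t(8).
Step 5: Two-sided p-value from the t-distribution with 8 df = 0.000204.
Step 6: alpha = 0.05. reject H0.

rho = 0.9152, p = 0.000204, reject H0 at alpha = 0.05.


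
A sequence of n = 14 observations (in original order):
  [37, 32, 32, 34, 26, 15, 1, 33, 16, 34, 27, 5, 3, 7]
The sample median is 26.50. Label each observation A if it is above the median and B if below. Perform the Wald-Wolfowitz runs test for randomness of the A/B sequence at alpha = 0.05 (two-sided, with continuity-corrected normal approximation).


Step 1: Compute median = 26.50; label A = above, B = below.
Labels in order: AAAABBBABAABBB  (n_A = 7, n_B = 7)
Step 2: Count runs R = 6.
Step 3: Under H0 (random ordering), E[R] = 2*n_A*n_B/(n_A+n_B) + 1 = 2*7*7/14 + 1 = 8.0000.
        Var[R] = 2*n_A*n_B*(2*n_A*n_B - n_A - n_B) / ((n_A+n_B)^2 * (n_A+n_B-1)) = 8232/2548 = 3.2308.
        SD[R] = 1.7974.
Step 4: Continuity-corrected z = (R + 0.5 - E[R]) / SD[R] = (6 + 0.5 - 8.0000) / 1.7974 = -0.8345.
Step 5: Two-sided p-value via normal approximation = 2*(1 - Phi(|z|)) = 0.403986.
Step 6: alpha = 0.05. fail to reject H0.

R = 6, z = -0.8345, p = 0.403986, fail to reject H0.


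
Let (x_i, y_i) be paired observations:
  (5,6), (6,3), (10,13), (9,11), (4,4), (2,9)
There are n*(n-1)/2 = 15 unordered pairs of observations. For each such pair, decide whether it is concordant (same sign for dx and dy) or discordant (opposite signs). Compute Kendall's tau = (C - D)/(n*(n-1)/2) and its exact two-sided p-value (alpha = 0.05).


Step 1: Enumerate the 15 unordered pairs (i,j) with i<j and classify each by sign(x_j-x_i) * sign(y_j-y_i).
  (1,2):dx=+1,dy=-3->D; (1,3):dx=+5,dy=+7->C; (1,4):dx=+4,dy=+5->C; (1,5):dx=-1,dy=-2->C
  (1,6):dx=-3,dy=+3->D; (2,3):dx=+4,dy=+10->C; (2,4):dx=+3,dy=+8->C; (2,5):dx=-2,dy=+1->D
  (2,6):dx=-4,dy=+6->D; (3,4):dx=-1,dy=-2->C; (3,5):dx=-6,dy=-9->C; (3,6):dx=-8,dy=-4->C
  (4,5):dx=-5,dy=-7->C; (4,6):dx=-7,dy=-2->C; (5,6):dx=-2,dy=+5->D
Step 2: C = 10, D = 5, total pairs = 15.
Step 3: tau = (C - D)/(n(n-1)/2) = (10 - 5)/15 = 0.333333.
Step 4: Exact two-sided p-value (enumerate n! = 720 permutations of y under H0): p = 0.469444.
Step 5: alpha = 0.05. fail to reject H0.

tau_b = 0.3333 (C=10, D=5), p = 0.469444, fail to reject H0.


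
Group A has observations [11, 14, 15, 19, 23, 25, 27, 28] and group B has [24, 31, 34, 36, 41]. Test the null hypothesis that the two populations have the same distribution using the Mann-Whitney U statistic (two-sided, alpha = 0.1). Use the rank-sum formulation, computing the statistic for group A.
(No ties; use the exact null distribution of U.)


Step 1: Combine and sort all 13 observations; assign midranks.
sorted (value, group): (11,X), (14,X), (15,X), (19,X), (23,X), (24,Y), (25,X), (27,X), (28,X), (31,Y), (34,Y), (36,Y), (41,Y)
ranks: 11->1, 14->2, 15->3, 19->4, 23->5, 24->6, 25->7, 27->8, 28->9, 31->10, 34->11, 36->12, 41->13
Step 2: Rank sum for X: R1 = 1 + 2 + 3 + 4 + 5 + 7 + 8 + 9 = 39.
Step 3: U_X = R1 - n1(n1+1)/2 = 39 - 8*9/2 = 39 - 36 = 3.
       U_Y = n1*n2 - U_X = 40 - 3 = 37.
Step 4: No ties, so the exact null distribution of U (based on enumerating the C(13,8) = 1287 equally likely rank assignments) gives the two-sided p-value.
Step 5: p-value = 0.010878; compare to alpha = 0.1. reject H0.

U_X = 3, p = 0.010878, reject H0 at alpha = 0.1.


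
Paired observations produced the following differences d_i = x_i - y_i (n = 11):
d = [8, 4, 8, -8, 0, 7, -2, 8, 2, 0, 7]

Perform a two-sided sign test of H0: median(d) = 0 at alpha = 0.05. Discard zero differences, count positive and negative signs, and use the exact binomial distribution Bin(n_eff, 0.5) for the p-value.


Step 1: Discard zero differences. Original n = 11; n_eff = number of nonzero differences = 9.
Nonzero differences (with sign): +8, +4, +8, -8, +7, -2, +8, +2, +7
Step 2: Count signs: positive = 7, negative = 2.
Step 3: Under H0: P(positive) = 0.5, so the number of positives S ~ Bin(9, 0.5).
Step 4: Two-sided exact p-value = sum of Bin(9,0.5) probabilities at or below the observed probability = 0.179688.
Step 5: alpha = 0.05. fail to reject H0.

n_eff = 9, pos = 7, neg = 2, p = 0.179688, fail to reject H0.


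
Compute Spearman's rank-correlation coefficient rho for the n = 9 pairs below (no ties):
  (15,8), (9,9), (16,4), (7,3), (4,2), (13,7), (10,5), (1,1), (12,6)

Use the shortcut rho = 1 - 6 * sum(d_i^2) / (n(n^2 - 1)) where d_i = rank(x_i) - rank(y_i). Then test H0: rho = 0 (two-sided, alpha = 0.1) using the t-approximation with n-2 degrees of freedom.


Step 1: Rank x and y separately (midranks; no ties here).
rank(x): 15->8, 9->4, 16->9, 7->3, 4->2, 13->7, 10->5, 1->1, 12->6
rank(y): 8->8, 9->9, 4->4, 3->3, 2->2, 7->7, 5->5, 1->1, 6->6
Step 2: d_i = R_x(i) - R_y(i); compute d_i^2.
  (8-8)^2=0, (4-9)^2=25, (9-4)^2=25, (3-3)^2=0, (2-2)^2=0, (7-7)^2=0, (5-5)^2=0, (1-1)^2=0, (6-6)^2=0
sum(d^2) = 50.
Step 3: rho = 1 - 6*50 / (9*(9^2 - 1)) = 1 - 300/720 = 0.583333.
Step 4: Under H0, t = rho * sqrt((n-2)/(1-rho^2)) = 1.9001 ~ t(7).
Step 5: Two-sided p-value from the t-distribution with 7 df = 0.099186.
Step 6: alpha = 0.1. reject H0.

rho = 0.5833, p = 0.099186, reject H0 at alpha = 0.1.


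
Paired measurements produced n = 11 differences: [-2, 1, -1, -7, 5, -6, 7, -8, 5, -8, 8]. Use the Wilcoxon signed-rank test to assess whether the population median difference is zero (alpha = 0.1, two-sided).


Step 1: Drop any zero differences (none here) and take |d_i|.
|d| = [2, 1, 1, 7, 5, 6, 7, 8, 5, 8, 8]
Step 2: Midrank |d_i| (ties get averaged ranks).
ranks: |2|->3, |1|->1.5, |1|->1.5, |7|->7.5, |5|->4.5, |6|->6, |7|->7.5, |8|->10, |5|->4.5, |8|->10, |8|->10
Step 3: Attach original signs; sum ranks with positive sign and with negative sign.
W+ = 1.5 + 4.5 + 7.5 + 4.5 + 10 = 28
W- = 3 + 1.5 + 7.5 + 6 + 10 + 10 = 38
(Check: W+ + W- = 66 should equal n(n+1)/2 = 66.)
Step 4: Test statistic W = min(W+, W-) = 28.
Step 5: Ties in |d|, so use the tie-corrected normal approximation.
        E[W] = n(n+1)/4 = 11*12/4 = 33.
        Tie groups: |d|=1 (t=2), |d|=5 (t=2), |d|=7 (t=2), |d|=8 (t=3); sum(t^3 - t) = 42.
        Var[W] = n(n+1)(2n+1)/24 - sum(t^3-t)/48 = 3036/24 - 42/48 = 125.625.
        z = (W - E[W]) / sqrt(Var[W]) = (28 - 33) / 11.2083 = -0.4461.
        Two-sided p = 2*Phi(z) = 0.655525.
Step 6: alpha = 0.1. fail to reject H0.

W+ = 28, W- = 38, W = min = 28, p = 0.655525, fail to reject H0.


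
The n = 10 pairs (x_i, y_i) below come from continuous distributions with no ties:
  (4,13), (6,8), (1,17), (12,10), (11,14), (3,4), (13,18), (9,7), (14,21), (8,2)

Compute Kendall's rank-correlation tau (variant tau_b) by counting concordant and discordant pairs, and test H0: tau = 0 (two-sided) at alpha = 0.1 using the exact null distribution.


Step 1: Enumerate the 45 unordered pairs (i,j) with i<j and classify each by sign(x_j-x_i) * sign(y_j-y_i).
  (1,2):dx=+2,dy=-5->D; (1,3):dx=-3,dy=+4->D; (1,4):dx=+8,dy=-3->D; (1,5):dx=+7,dy=+1->C
  (1,6):dx=-1,dy=-9->C; (1,7):dx=+9,dy=+5->C; (1,8):dx=+5,dy=-6->D; (1,9):dx=+10,dy=+8->C
  (1,10):dx=+4,dy=-11->D; (2,3):dx=-5,dy=+9->D; (2,4):dx=+6,dy=+2->C; (2,5):dx=+5,dy=+6->C
  (2,6):dx=-3,dy=-4->C; (2,7):dx=+7,dy=+10->C; (2,8):dx=+3,dy=-1->D; (2,9):dx=+8,dy=+13->C
  (2,10):dx=+2,dy=-6->D; (3,4):dx=+11,dy=-7->D; (3,5):dx=+10,dy=-3->D; (3,6):dx=+2,dy=-13->D
  (3,7):dx=+12,dy=+1->C; (3,8):dx=+8,dy=-10->D; (3,9):dx=+13,dy=+4->C; (3,10):dx=+7,dy=-15->D
  (4,5):dx=-1,dy=+4->D; (4,6):dx=-9,dy=-6->C; (4,7):dx=+1,dy=+8->C; (4,8):dx=-3,dy=-3->C
  (4,9):dx=+2,dy=+11->C; (4,10):dx=-4,dy=-8->C; (5,6):dx=-8,dy=-10->C; (5,7):dx=+2,dy=+4->C
  (5,8):dx=-2,dy=-7->C; (5,9):dx=+3,dy=+7->C; (5,10):dx=-3,dy=-12->C; (6,7):dx=+10,dy=+14->C
  (6,8):dx=+6,dy=+3->C; (6,9):dx=+11,dy=+17->C; (6,10):dx=+5,dy=-2->D; (7,8):dx=-4,dy=-11->C
  (7,9):dx=+1,dy=+3->C; (7,10):dx=-5,dy=-16->C; (8,9):dx=+5,dy=+14->C; (8,10):dx=-1,dy=-5->C
  (9,10):dx=-6,dy=-19->C
Step 2: C = 30, D = 15, total pairs = 45.
Step 3: tau = (C - D)/(n(n-1)/2) = (30 - 15)/45 = 0.333333.
Step 4: Exact two-sided p-value (enumerate n! = 3628800 permutations of y under H0): p = 0.216373.
Step 5: alpha = 0.1. fail to reject H0.

tau_b = 0.3333 (C=30, D=15), p = 0.216373, fail to reject H0.


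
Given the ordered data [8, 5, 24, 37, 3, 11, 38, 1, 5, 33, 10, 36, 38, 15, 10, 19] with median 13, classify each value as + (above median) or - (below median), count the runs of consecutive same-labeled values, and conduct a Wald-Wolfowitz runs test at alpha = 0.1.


Step 1: Compute median = 13; label A = above, B = below.
Labels in order: BBAABBABBABAAABA  (n_A = 8, n_B = 8)
Step 2: Count runs R = 10.
Step 3: Under H0 (random ordering), E[R] = 2*n_A*n_B/(n_A+n_B) + 1 = 2*8*8/16 + 1 = 9.0000.
        Var[R] = 2*n_A*n_B*(2*n_A*n_B - n_A - n_B) / ((n_A+n_B)^2 * (n_A+n_B-1)) = 14336/3840 = 3.7333.
        SD[R] = 1.9322.
Step 4: Continuity-corrected z = (R - 0.5 - E[R]) / SD[R] = (10 - 0.5 - 9.0000) / 1.9322 = 0.2588.
Step 5: Two-sided p-value via normal approximation = 2*(1 - Phi(|z|)) = 0.795809.
Step 6: alpha = 0.1. fail to reject H0.

R = 10, z = 0.2588, p = 0.795809, fail to reject H0.


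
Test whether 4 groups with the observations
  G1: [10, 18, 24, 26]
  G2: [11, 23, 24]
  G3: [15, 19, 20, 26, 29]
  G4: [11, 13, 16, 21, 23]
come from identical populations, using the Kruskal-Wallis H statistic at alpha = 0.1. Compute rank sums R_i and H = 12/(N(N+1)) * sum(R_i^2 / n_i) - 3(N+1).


Step 1: Combine all N = 17 observations and assign midranks.
sorted (value, group, rank): (10,G1,1), (11,G2,2.5), (11,G4,2.5), (13,G4,4), (15,G3,5), (16,G4,6), (18,G1,7), (19,G3,8), (20,G3,9), (21,G4,10), (23,G2,11.5), (23,G4,11.5), (24,G1,13.5), (24,G2,13.5), (26,G1,15.5), (26,G3,15.5), (29,G3,17)
Step 2: Sum ranks within each group.
R_1 = 37 (n_1 = 4)
R_2 = 27.5 (n_2 = 3)
R_3 = 54.5 (n_3 = 5)
R_4 = 34 (n_4 = 5)
Step 3: H = 12/(N(N+1)) * sum(R_i^2/n_i) - 3(N+1)
     = 12/(17*18) * (37^2/4 + 27.5^2/3 + 54.5^2/5 + 34^2/5) - 3*18
     = 0.039216 * 1419.58 - 54
     = 1.669935.
Step 4: Ties present; correction factor C = 1 - 24/(17^3 - 17) = 0.995098. Corrected H = 1.669935 / 0.995098 = 1.678161.
Step 5: Under H0, H ~ chi^2(3); p-value = 0.641800.
Step 6: alpha = 0.1. fail to reject H0.

H = 1.6782, df = 3, p = 0.641800, fail to reject H0.


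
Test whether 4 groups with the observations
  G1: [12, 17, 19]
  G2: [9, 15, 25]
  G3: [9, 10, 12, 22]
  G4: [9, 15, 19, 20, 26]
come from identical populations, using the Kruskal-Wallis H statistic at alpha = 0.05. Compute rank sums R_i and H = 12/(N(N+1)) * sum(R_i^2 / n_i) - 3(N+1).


Step 1: Combine all N = 15 observations and assign midranks.
sorted (value, group, rank): (9,G2,2), (9,G3,2), (9,G4,2), (10,G3,4), (12,G1,5.5), (12,G3,5.5), (15,G2,7.5), (15,G4,7.5), (17,G1,9), (19,G1,10.5), (19,G4,10.5), (20,G4,12), (22,G3,13), (25,G2,14), (26,G4,15)
Step 2: Sum ranks within each group.
R_1 = 25 (n_1 = 3)
R_2 = 23.5 (n_2 = 3)
R_3 = 24.5 (n_3 = 4)
R_4 = 47 (n_4 = 5)
Step 3: H = 12/(N(N+1)) * sum(R_i^2/n_i) - 3(N+1)
     = 12/(15*16) * (25^2/3 + 23.5^2/3 + 24.5^2/4 + 47^2/5) - 3*16
     = 0.050000 * 984.279 - 48
     = 1.213958.
Step 4: Ties present; correction factor C = 1 - 42/(15^3 - 15) = 0.987500. Corrected H = 1.213958 / 0.987500 = 1.229325.
Step 5: Under H0, H ~ chi^2(3); p-value = 0.745980.
Step 6: alpha = 0.05. fail to reject H0.

H = 1.2293, df = 3, p = 0.745980, fail to reject H0.


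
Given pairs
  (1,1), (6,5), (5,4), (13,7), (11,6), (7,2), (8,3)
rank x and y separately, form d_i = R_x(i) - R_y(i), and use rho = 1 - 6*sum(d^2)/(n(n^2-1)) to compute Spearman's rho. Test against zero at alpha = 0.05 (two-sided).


Step 1: Rank x and y separately (midranks; no ties here).
rank(x): 1->1, 6->3, 5->2, 13->7, 11->6, 7->4, 8->5
rank(y): 1->1, 5->5, 4->4, 7->7, 6->6, 2->2, 3->3
Step 2: d_i = R_x(i) - R_y(i); compute d_i^2.
  (1-1)^2=0, (3-5)^2=4, (2-4)^2=4, (7-7)^2=0, (6-6)^2=0, (4-2)^2=4, (5-3)^2=4
sum(d^2) = 16.
Step 3: rho = 1 - 6*16 / (7*(7^2 - 1)) = 1 - 96/336 = 0.714286.
Step 4: Under H0, t = rho * sqrt((n-2)/(1-rho^2)) = 2.2822 ~ t(5).
Step 5: Two-sided p-value from the t-distribution with 5 df = 0.071344.
Step 6: alpha = 0.05. fail to reject H0.

rho = 0.7143, p = 0.071344, fail to reject H0 at alpha = 0.05.


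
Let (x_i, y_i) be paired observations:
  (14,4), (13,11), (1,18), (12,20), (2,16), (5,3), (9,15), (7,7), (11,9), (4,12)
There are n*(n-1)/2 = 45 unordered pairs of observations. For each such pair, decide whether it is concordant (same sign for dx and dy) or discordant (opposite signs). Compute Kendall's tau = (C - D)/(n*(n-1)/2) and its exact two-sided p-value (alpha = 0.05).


Step 1: Enumerate the 45 unordered pairs (i,j) with i<j and classify each by sign(x_j-x_i) * sign(y_j-y_i).
  (1,2):dx=-1,dy=+7->D; (1,3):dx=-13,dy=+14->D; (1,4):dx=-2,dy=+16->D; (1,5):dx=-12,dy=+12->D
  (1,6):dx=-9,dy=-1->C; (1,7):dx=-5,dy=+11->D; (1,8):dx=-7,dy=+3->D; (1,9):dx=-3,dy=+5->D
  (1,10):dx=-10,dy=+8->D; (2,3):dx=-12,dy=+7->D; (2,4):dx=-1,dy=+9->D; (2,5):dx=-11,dy=+5->D
  (2,6):dx=-8,dy=-8->C; (2,7):dx=-4,dy=+4->D; (2,8):dx=-6,dy=-4->C; (2,9):dx=-2,dy=-2->C
  (2,10):dx=-9,dy=+1->D; (3,4):dx=+11,dy=+2->C; (3,5):dx=+1,dy=-2->D; (3,6):dx=+4,dy=-15->D
  (3,7):dx=+8,dy=-3->D; (3,8):dx=+6,dy=-11->D; (3,9):dx=+10,dy=-9->D; (3,10):dx=+3,dy=-6->D
  (4,5):dx=-10,dy=-4->C; (4,6):dx=-7,dy=-17->C; (4,7):dx=-3,dy=-5->C; (4,8):dx=-5,dy=-13->C
  (4,9):dx=-1,dy=-11->C; (4,10):dx=-8,dy=-8->C; (5,6):dx=+3,dy=-13->D; (5,7):dx=+7,dy=-1->D
  (5,8):dx=+5,dy=-9->D; (5,9):dx=+9,dy=-7->D; (5,10):dx=+2,dy=-4->D; (6,7):dx=+4,dy=+12->C
  (6,8):dx=+2,dy=+4->C; (6,9):dx=+6,dy=+6->C; (6,10):dx=-1,dy=+9->D; (7,8):dx=-2,dy=-8->C
  (7,9):dx=+2,dy=-6->D; (7,10):dx=-5,dy=-3->C; (8,9):dx=+4,dy=+2->C; (8,10):dx=-3,dy=+5->D
  (9,10):dx=-7,dy=+3->D
Step 2: C = 17, D = 28, total pairs = 45.
Step 3: tau = (C - D)/(n(n-1)/2) = (17 - 28)/45 = -0.244444.
Step 4: Exact two-sided p-value (enumerate n! = 3628800 permutations of y under H0): p = 0.380720.
Step 5: alpha = 0.05. fail to reject H0.

tau_b = -0.2444 (C=17, D=28), p = 0.380720, fail to reject H0.


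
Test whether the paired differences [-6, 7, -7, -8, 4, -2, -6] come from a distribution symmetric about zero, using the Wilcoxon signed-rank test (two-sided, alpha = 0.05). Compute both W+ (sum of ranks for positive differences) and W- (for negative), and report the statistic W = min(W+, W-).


Step 1: Drop any zero differences (none here) and take |d_i|.
|d| = [6, 7, 7, 8, 4, 2, 6]
Step 2: Midrank |d_i| (ties get averaged ranks).
ranks: |6|->3.5, |7|->5.5, |7|->5.5, |8|->7, |4|->2, |2|->1, |6|->3.5
Step 3: Attach original signs; sum ranks with positive sign and with negative sign.
W+ = 5.5 + 2 = 7.5
W- = 3.5 + 5.5 + 7 + 1 + 3.5 = 20.5
(Check: W+ + W- = 28 should equal n(n+1)/2 = 28.)
Step 4: Test statistic W = min(W+, W-) = 7.5.
Step 5: Ties in |d|, so use the tie-corrected normal approximation.
        E[W] = n(n+1)/4 = 7*8/4 = 14.
        Tie groups: |d|=6 (t=2), |d|=7 (t=2); sum(t^3 - t) = 12.
        Var[W] = n(n+1)(2n+1)/24 - sum(t^3-t)/48 = 840/24 - 12/48 = 34.75.
        z = (W - E[W]) / sqrt(Var[W]) = (7.5 - 14) / 5.8949 = -1.1026.
        Two-sided p = 2*Phi(z) = 0.270181.
Step 6: alpha = 0.05. fail to reject H0.

W+ = 7.5, W- = 20.5, W = min = 7.5, p = 0.270181, fail to reject H0.


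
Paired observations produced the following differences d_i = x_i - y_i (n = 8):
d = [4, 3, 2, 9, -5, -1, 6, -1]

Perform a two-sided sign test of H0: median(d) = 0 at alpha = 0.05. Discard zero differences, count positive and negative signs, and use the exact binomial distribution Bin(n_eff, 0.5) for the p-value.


Step 1: Discard zero differences. Original n = 8; n_eff = number of nonzero differences = 8.
Nonzero differences (with sign): +4, +3, +2, +9, -5, -1, +6, -1
Step 2: Count signs: positive = 5, negative = 3.
Step 3: Under H0: P(positive) = 0.5, so the number of positives S ~ Bin(8, 0.5).
Step 4: Two-sided exact p-value = sum of Bin(8,0.5) probabilities at or below the observed probability = 0.726562.
Step 5: alpha = 0.05. fail to reject H0.

n_eff = 8, pos = 5, neg = 3, p = 0.726562, fail to reject H0.


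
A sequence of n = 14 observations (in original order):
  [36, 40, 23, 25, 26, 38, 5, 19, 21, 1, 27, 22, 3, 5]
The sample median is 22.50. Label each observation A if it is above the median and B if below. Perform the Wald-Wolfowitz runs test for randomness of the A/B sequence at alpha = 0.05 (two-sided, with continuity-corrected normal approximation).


Step 1: Compute median = 22.50; label A = above, B = below.
Labels in order: AAAAAABBBBABBB  (n_A = 7, n_B = 7)
Step 2: Count runs R = 4.
Step 3: Under H0 (random ordering), E[R] = 2*n_A*n_B/(n_A+n_B) + 1 = 2*7*7/14 + 1 = 8.0000.
        Var[R] = 2*n_A*n_B*(2*n_A*n_B - n_A - n_B) / ((n_A+n_B)^2 * (n_A+n_B-1)) = 8232/2548 = 3.2308.
        SD[R] = 1.7974.
Step 4: Continuity-corrected z = (R + 0.5 - E[R]) / SD[R] = (4 + 0.5 - 8.0000) / 1.7974 = -1.9472.
Step 5: Two-sided p-value via normal approximation = 2*(1 - Phi(|z|)) = 0.051508.
Step 6: alpha = 0.05. fail to reject H0.

R = 4, z = -1.9472, p = 0.051508, fail to reject H0.


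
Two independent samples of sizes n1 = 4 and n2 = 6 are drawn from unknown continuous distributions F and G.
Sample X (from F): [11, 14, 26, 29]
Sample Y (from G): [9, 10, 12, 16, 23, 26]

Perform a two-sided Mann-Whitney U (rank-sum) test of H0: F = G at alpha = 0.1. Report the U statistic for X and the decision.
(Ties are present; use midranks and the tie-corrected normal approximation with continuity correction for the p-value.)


Step 1: Combine and sort all 10 observations; assign midranks.
sorted (value, group): (9,Y), (10,Y), (11,X), (12,Y), (14,X), (16,Y), (23,Y), (26,X), (26,Y), (29,X)
ranks: 9->1, 10->2, 11->3, 12->4, 14->5, 16->6, 23->7, 26->8.5, 26->8.5, 29->10
Step 2: Rank sum for X: R1 = 3 + 5 + 8.5 + 10 = 26.5.
Step 3: U_X = R1 - n1(n1+1)/2 = 26.5 - 4*5/2 = 26.5 - 10 = 16.5.
       U_Y = n1*n2 - U_X = 24 - 16.5 = 7.5.
Step 4: Ties are present, so use the tie-corrected normal approximation (with continuity correction) for the p-value.
Step 5: p-value = 0.392330; compare to alpha = 0.1. fail to reject H0.

U_X = 16.5, p = 0.392330, fail to reject H0 at alpha = 0.1.


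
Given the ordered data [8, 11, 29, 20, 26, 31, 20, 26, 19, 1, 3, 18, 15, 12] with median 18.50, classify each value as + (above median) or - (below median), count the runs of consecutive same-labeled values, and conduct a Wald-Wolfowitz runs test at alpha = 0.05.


Step 1: Compute median = 18.50; label A = above, B = below.
Labels in order: BBAAAAAAABBBBB  (n_A = 7, n_B = 7)
Step 2: Count runs R = 3.
Step 3: Under H0 (random ordering), E[R] = 2*n_A*n_B/(n_A+n_B) + 1 = 2*7*7/14 + 1 = 8.0000.
        Var[R] = 2*n_A*n_B*(2*n_A*n_B - n_A - n_B) / ((n_A+n_B)^2 * (n_A+n_B-1)) = 8232/2548 = 3.2308.
        SD[R] = 1.7974.
Step 4: Continuity-corrected z = (R + 0.5 - E[R]) / SD[R] = (3 + 0.5 - 8.0000) / 1.7974 = -2.5036.
Step 5: Two-sided p-value via normal approximation = 2*(1 - Phi(|z|)) = 0.012295.
Step 6: alpha = 0.05. reject H0.

R = 3, z = -2.5036, p = 0.012295, reject H0.


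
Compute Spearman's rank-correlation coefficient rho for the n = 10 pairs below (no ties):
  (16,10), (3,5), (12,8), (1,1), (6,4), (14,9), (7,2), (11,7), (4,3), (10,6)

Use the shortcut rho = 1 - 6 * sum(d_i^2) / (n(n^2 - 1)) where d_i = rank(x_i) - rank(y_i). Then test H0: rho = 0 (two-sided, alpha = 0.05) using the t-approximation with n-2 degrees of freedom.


Step 1: Rank x and y separately (midranks; no ties here).
rank(x): 16->10, 3->2, 12->8, 1->1, 6->4, 14->9, 7->5, 11->7, 4->3, 10->6
rank(y): 10->10, 5->5, 8->8, 1->1, 4->4, 9->9, 2->2, 7->7, 3->3, 6->6
Step 2: d_i = R_x(i) - R_y(i); compute d_i^2.
  (10-10)^2=0, (2-5)^2=9, (8-8)^2=0, (1-1)^2=0, (4-4)^2=0, (9-9)^2=0, (5-2)^2=9, (7-7)^2=0, (3-3)^2=0, (6-6)^2=0
sum(d^2) = 18.
Step 3: rho = 1 - 6*18 / (10*(10^2 - 1)) = 1 - 108/990 = 0.890909.
Step 4: Under H0, t = rho * sqrt((n-2)/(1-rho^2)) = 5.5482 ~ t(8).
Step 5: Two-sided p-value from the t-distribution with 8 df = 0.000542.
Step 6: alpha = 0.05. reject H0.

rho = 0.8909, p = 0.000542, reject H0 at alpha = 0.05.


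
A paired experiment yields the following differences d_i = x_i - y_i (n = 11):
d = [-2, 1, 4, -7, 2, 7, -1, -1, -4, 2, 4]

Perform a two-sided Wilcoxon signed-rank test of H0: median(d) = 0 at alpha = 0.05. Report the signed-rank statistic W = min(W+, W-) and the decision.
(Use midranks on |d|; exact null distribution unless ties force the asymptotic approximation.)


Step 1: Drop any zero differences (none here) and take |d_i|.
|d| = [2, 1, 4, 7, 2, 7, 1, 1, 4, 2, 4]
Step 2: Midrank |d_i| (ties get averaged ranks).
ranks: |2|->5, |1|->2, |4|->8, |7|->10.5, |2|->5, |7|->10.5, |1|->2, |1|->2, |4|->8, |2|->5, |4|->8
Step 3: Attach original signs; sum ranks with positive sign and with negative sign.
W+ = 2 + 8 + 5 + 10.5 + 5 + 8 = 38.5
W- = 5 + 10.5 + 2 + 2 + 8 = 27.5
(Check: W+ + W- = 66 should equal n(n+1)/2 = 66.)
Step 4: Test statistic W = min(W+, W-) = 27.5.
Step 5: Ties in |d|, so use the tie-corrected normal approximation.
        E[W] = n(n+1)/4 = 11*12/4 = 33.
        Tie groups: |d|=1 (t=3), |d|=2 (t=3), |d|=4 (t=3), |d|=7 (t=2); sum(t^3 - t) = 78.
        Var[W] = n(n+1)(2n+1)/24 - sum(t^3-t)/48 = 3036/24 - 78/48 = 124.875.
        z = (W - E[W]) / sqrt(Var[W]) = (27.5 - 33) / 11.1747 = -0.4922.
        Two-sided p = 2*Phi(z) = 0.622591.
Step 6: alpha = 0.05. fail to reject H0.

W+ = 38.5, W- = 27.5, W = min = 27.5, p = 0.622591, fail to reject H0.


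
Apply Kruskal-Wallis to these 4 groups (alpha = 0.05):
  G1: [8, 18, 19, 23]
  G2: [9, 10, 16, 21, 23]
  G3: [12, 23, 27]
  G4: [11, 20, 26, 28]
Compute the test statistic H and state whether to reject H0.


Step 1: Combine all N = 16 observations and assign midranks.
sorted (value, group, rank): (8,G1,1), (9,G2,2), (10,G2,3), (11,G4,4), (12,G3,5), (16,G2,6), (18,G1,7), (19,G1,8), (20,G4,9), (21,G2,10), (23,G1,12), (23,G2,12), (23,G3,12), (26,G4,14), (27,G3,15), (28,G4,16)
Step 2: Sum ranks within each group.
R_1 = 28 (n_1 = 4)
R_2 = 33 (n_2 = 5)
R_3 = 32 (n_3 = 3)
R_4 = 43 (n_4 = 4)
Step 3: H = 12/(N(N+1)) * sum(R_i^2/n_i) - 3(N+1)
     = 12/(16*17) * (28^2/4 + 33^2/5 + 32^2/3 + 43^2/4) - 3*17
     = 0.044118 * 1217.38 - 51
     = 2.708088.
Step 4: Ties present; correction factor C = 1 - 24/(16^3 - 16) = 0.994118. Corrected H = 2.708088 / 0.994118 = 2.724112.
Step 5: Under H0, H ~ chi^2(3); p-value = 0.436145.
Step 6: alpha = 0.05. fail to reject H0.

H = 2.7241, df = 3, p = 0.436145, fail to reject H0.


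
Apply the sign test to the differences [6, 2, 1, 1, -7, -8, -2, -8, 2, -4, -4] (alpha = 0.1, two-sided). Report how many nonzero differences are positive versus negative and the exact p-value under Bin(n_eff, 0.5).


Step 1: Discard zero differences. Original n = 11; n_eff = number of nonzero differences = 11.
Nonzero differences (with sign): +6, +2, +1, +1, -7, -8, -2, -8, +2, -4, -4
Step 2: Count signs: positive = 5, negative = 6.
Step 3: Under H0: P(positive) = 0.5, so the number of positives S ~ Bin(11, 0.5).
Step 4: Two-sided exact p-value = sum of Bin(11,0.5) probabilities at or below the observed probability = 1.000000.
Step 5: alpha = 0.1. fail to reject H0.

n_eff = 11, pos = 5, neg = 6, p = 1.000000, fail to reject H0.


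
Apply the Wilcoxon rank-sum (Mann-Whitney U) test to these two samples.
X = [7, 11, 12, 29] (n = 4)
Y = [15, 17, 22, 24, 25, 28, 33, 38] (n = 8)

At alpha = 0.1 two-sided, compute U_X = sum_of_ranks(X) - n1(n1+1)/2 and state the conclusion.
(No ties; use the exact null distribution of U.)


Step 1: Combine and sort all 12 observations; assign midranks.
sorted (value, group): (7,X), (11,X), (12,X), (15,Y), (17,Y), (22,Y), (24,Y), (25,Y), (28,Y), (29,X), (33,Y), (38,Y)
ranks: 7->1, 11->2, 12->3, 15->4, 17->5, 22->6, 24->7, 25->8, 28->9, 29->10, 33->11, 38->12
Step 2: Rank sum for X: R1 = 1 + 2 + 3 + 10 = 16.
Step 3: U_X = R1 - n1(n1+1)/2 = 16 - 4*5/2 = 16 - 10 = 6.
       U_Y = n1*n2 - U_X = 32 - 6 = 26.
Step 4: No ties, so the exact null distribution of U (based on enumerating the C(12,4) = 495 equally likely rank assignments) gives the two-sided p-value.
Step 5: p-value = 0.109091; compare to alpha = 0.1. fail to reject H0.

U_X = 6, p = 0.109091, fail to reject H0 at alpha = 0.1.


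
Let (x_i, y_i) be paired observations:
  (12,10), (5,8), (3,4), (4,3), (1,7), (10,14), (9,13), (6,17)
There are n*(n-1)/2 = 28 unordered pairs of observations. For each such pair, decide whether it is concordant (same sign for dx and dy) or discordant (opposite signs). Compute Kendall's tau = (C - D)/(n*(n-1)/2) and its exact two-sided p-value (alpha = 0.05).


Step 1: Enumerate the 28 unordered pairs (i,j) with i<j and classify each by sign(x_j-x_i) * sign(y_j-y_i).
  (1,2):dx=-7,dy=-2->C; (1,3):dx=-9,dy=-6->C; (1,4):dx=-8,dy=-7->C; (1,5):dx=-11,dy=-3->C
  (1,6):dx=-2,dy=+4->D; (1,7):dx=-3,dy=+3->D; (1,8):dx=-6,dy=+7->D; (2,3):dx=-2,dy=-4->C
  (2,4):dx=-1,dy=-5->C; (2,5):dx=-4,dy=-1->C; (2,6):dx=+5,dy=+6->C; (2,7):dx=+4,dy=+5->C
  (2,8):dx=+1,dy=+9->C; (3,4):dx=+1,dy=-1->D; (3,5):dx=-2,dy=+3->D; (3,6):dx=+7,dy=+10->C
  (3,7):dx=+6,dy=+9->C; (3,8):dx=+3,dy=+13->C; (4,5):dx=-3,dy=+4->D; (4,6):dx=+6,dy=+11->C
  (4,7):dx=+5,dy=+10->C; (4,8):dx=+2,dy=+14->C; (5,6):dx=+9,dy=+7->C; (5,7):dx=+8,dy=+6->C
  (5,8):dx=+5,dy=+10->C; (6,7):dx=-1,dy=-1->C; (6,8):dx=-4,dy=+3->D; (7,8):dx=-3,dy=+4->D
Step 2: C = 20, D = 8, total pairs = 28.
Step 3: tau = (C - D)/(n(n-1)/2) = (20 - 8)/28 = 0.428571.
Step 4: Exact two-sided p-value (enumerate n! = 40320 permutations of y under H0): p = 0.178869.
Step 5: alpha = 0.05. fail to reject H0.

tau_b = 0.4286 (C=20, D=8), p = 0.178869, fail to reject H0.


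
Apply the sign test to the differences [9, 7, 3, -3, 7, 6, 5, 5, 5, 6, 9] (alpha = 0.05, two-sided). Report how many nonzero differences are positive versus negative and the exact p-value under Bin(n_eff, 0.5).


Step 1: Discard zero differences. Original n = 11; n_eff = number of nonzero differences = 11.
Nonzero differences (with sign): +9, +7, +3, -3, +7, +6, +5, +5, +5, +6, +9
Step 2: Count signs: positive = 10, negative = 1.
Step 3: Under H0: P(positive) = 0.5, so the number of positives S ~ Bin(11, 0.5).
Step 4: Two-sided exact p-value = sum of Bin(11,0.5) probabilities at or below the observed probability = 0.011719.
Step 5: alpha = 0.05. reject H0.

n_eff = 11, pos = 10, neg = 1, p = 0.011719, reject H0.


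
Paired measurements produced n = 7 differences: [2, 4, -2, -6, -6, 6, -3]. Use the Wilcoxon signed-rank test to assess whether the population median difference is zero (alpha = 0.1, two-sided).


Step 1: Drop any zero differences (none here) and take |d_i|.
|d| = [2, 4, 2, 6, 6, 6, 3]
Step 2: Midrank |d_i| (ties get averaged ranks).
ranks: |2|->1.5, |4|->4, |2|->1.5, |6|->6, |6|->6, |6|->6, |3|->3
Step 3: Attach original signs; sum ranks with positive sign and with negative sign.
W+ = 1.5 + 4 + 6 = 11.5
W- = 1.5 + 6 + 6 + 3 = 16.5
(Check: W+ + W- = 28 should equal n(n+1)/2 = 28.)
Step 4: Test statistic W = min(W+, W-) = 11.5.
Step 5: Ties in |d|, so use the tie-corrected normal approximation.
        E[W] = n(n+1)/4 = 7*8/4 = 14.
        Tie groups: |d|=2 (t=2), |d|=6 (t=3); sum(t^3 - t) = 30.
        Var[W] = n(n+1)(2n+1)/24 - sum(t^3-t)/48 = 840/24 - 30/48 = 34.375.
        z = (W - E[W]) / sqrt(Var[W]) = (11.5 - 14) / 5.8630 = -0.4264.
        Two-sided p = 2*Phi(z) = 0.669815.
Step 6: alpha = 0.1. fail to reject H0.

W+ = 11.5, W- = 16.5, W = min = 11.5, p = 0.669815, fail to reject H0.


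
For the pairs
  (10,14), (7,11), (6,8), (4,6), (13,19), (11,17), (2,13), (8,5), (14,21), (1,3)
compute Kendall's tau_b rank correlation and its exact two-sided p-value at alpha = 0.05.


Step 1: Enumerate the 45 unordered pairs (i,j) with i<j and classify each by sign(x_j-x_i) * sign(y_j-y_i).
  (1,2):dx=-3,dy=-3->C; (1,3):dx=-4,dy=-6->C; (1,4):dx=-6,dy=-8->C; (1,5):dx=+3,dy=+5->C
  (1,6):dx=+1,dy=+3->C; (1,7):dx=-8,dy=-1->C; (1,8):dx=-2,dy=-9->C; (1,9):dx=+4,dy=+7->C
  (1,10):dx=-9,dy=-11->C; (2,3):dx=-1,dy=-3->C; (2,4):dx=-3,dy=-5->C; (2,5):dx=+6,dy=+8->C
  (2,6):dx=+4,dy=+6->C; (2,7):dx=-5,dy=+2->D; (2,8):dx=+1,dy=-6->D; (2,9):dx=+7,dy=+10->C
  (2,10):dx=-6,dy=-8->C; (3,4):dx=-2,dy=-2->C; (3,5):dx=+7,dy=+11->C; (3,6):dx=+5,dy=+9->C
  (3,7):dx=-4,dy=+5->D; (3,8):dx=+2,dy=-3->D; (3,9):dx=+8,dy=+13->C; (3,10):dx=-5,dy=-5->C
  (4,5):dx=+9,dy=+13->C; (4,6):dx=+7,dy=+11->C; (4,7):dx=-2,dy=+7->D; (4,8):dx=+4,dy=-1->D
  (4,9):dx=+10,dy=+15->C; (4,10):dx=-3,dy=-3->C; (5,6):dx=-2,dy=-2->C; (5,7):dx=-11,dy=-6->C
  (5,8):dx=-5,dy=-14->C; (5,9):dx=+1,dy=+2->C; (5,10):dx=-12,dy=-16->C; (6,7):dx=-9,dy=-4->C
  (6,8):dx=-3,dy=-12->C; (6,9):dx=+3,dy=+4->C; (6,10):dx=-10,dy=-14->C; (7,8):dx=+6,dy=-8->D
  (7,9):dx=+12,dy=+8->C; (7,10):dx=-1,dy=-10->C; (8,9):dx=+6,dy=+16->C; (8,10):dx=-7,dy=-2->C
  (9,10):dx=-13,dy=-18->C
Step 2: C = 38, D = 7, total pairs = 45.
Step 3: tau = (C - D)/(n(n-1)/2) = (38 - 7)/45 = 0.688889.
Step 4: Exact two-sided p-value (enumerate n! = 3628800 permutations of y under H0): p = 0.004687.
Step 5: alpha = 0.05. reject H0.

tau_b = 0.6889 (C=38, D=7), p = 0.004687, reject H0.


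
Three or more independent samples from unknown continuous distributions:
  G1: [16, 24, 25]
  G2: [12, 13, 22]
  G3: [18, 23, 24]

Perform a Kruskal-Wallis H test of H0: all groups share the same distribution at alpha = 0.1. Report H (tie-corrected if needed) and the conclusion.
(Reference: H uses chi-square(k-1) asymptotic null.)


Step 1: Combine all N = 9 observations and assign midranks.
sorted (value, group, rank): (12,G2,1), (13,G2,2), (16,G1,3), (18,G3,4), (22,G2,5), (23,G3,6), (24,G1,7.5), (24,G3,7.5), (25,G1,9)
Step 2: Sum ranks within each group.
R_1 = 19.5 (n_1 = 3)
R_2 = 8 (n_2 = 3)
R_3 = 17.5 (n_3 = 3)
Step 3: H = 12/(N(N+1)) * sum(R_i^2/n_i) - 3(N+1)
     = 12/(9*10) * (19.5^2/3 + 8^2/3 + 17.5^2/3) - 3*10
     = 0.133333 * 250.167 - 30
     = 3.355556.
Step 4: Ties present; correction factor C = 1 - 6/(9^3 - 9) = 0.991667. Corrected H = 3.355556 / 0.991667 = 3.383754.
Step 5: Under H0, H ~ chi^2(2); p-value = 0.184174.
Step 6: alpha = 0.1. fail to reject H0.

H = 3.3838, df = 2, p = 0.184174, fail to reject H0.
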